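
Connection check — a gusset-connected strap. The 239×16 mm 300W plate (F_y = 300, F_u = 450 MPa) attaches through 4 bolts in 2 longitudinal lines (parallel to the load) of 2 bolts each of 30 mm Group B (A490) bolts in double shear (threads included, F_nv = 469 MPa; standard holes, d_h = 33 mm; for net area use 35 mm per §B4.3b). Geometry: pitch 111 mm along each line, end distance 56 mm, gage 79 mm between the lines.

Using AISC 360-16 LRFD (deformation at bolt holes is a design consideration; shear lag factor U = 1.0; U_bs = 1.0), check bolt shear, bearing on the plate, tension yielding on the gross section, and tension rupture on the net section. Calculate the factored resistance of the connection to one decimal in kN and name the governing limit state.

912.6 kN (net-section rupture governs)

Bolt shear: A_b = π(30)²/4 = 706.86 mm². φR_n = 0.75 × 469 × 706.86 × 4 × 2 = 1989.1 kN.
Bearing (16 mm plate, F_u = 450 MPa): end bolts L_c = 56 − 33/2 = 39.5, R_n = min(1.2×39.5×16×450, 2.4×30×16×450) = 341.28 kN/bolt; interior L_c = 111 − 33 = 78, R_n = 518.4 kN/bolt. φR_n = 0.75 × (2×341.28 + 2×518.4) = 1289.5 kN.
Tension yield (gross): A_g = 239×16 = 3824 mm². φR_n = 0.90 × 300 × 3824 = 1032.5 kN.
Tension rupture (net): A_n = (239 − 2×35)×16 = 2704 mm² (U = 1.0, A_e = A_n). φR_n = 0.75 × 450 × 2704 = 912.6 kN.
Governing: min(1989.1, 1289.5, 1032.5, 912.6) = 912.6 kN → net-section rupture.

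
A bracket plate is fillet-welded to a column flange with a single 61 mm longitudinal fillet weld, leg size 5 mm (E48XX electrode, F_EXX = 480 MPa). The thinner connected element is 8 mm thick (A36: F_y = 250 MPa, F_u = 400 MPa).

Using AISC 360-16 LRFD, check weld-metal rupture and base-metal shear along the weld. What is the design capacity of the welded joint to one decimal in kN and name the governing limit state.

Weld metal: throat = 0.707×5 = 3.535 mm, L = 61 mm. φR_n = 0.75 × 0.6 × 480 × 3.535 × 61 = 46.6 kN.
Base metal shear (8 mm plate): yield φR_n = 1.0×0.6×250×8×61 = 73.2 kN; rupture φR_n = 0.75×0.6×400×8×61 = 87.8 kN; take 73.2 kN (yield).
Governing: min(46.6, 73.2) = 46.6 kN → weld metal.

46.6 kN (weld metal governs)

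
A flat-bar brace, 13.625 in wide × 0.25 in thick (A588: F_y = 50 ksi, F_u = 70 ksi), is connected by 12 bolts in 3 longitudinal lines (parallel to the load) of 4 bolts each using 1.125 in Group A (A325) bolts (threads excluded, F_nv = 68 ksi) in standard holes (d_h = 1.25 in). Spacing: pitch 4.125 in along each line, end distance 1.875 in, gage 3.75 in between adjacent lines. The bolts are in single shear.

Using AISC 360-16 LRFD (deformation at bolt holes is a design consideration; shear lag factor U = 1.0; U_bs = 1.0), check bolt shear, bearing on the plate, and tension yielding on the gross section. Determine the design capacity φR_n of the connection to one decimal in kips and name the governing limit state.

153.3 kips (gross-section yield governs)

Bolt shear: A_b = π(1.125)²/4 = 0.99402 in². φR_n = 0.75 × 68 × 0.99402 × 12 × 1 = 608.3 kips.
Bearing (0.25 in plate, F_u = 70 ksi): end bolts L_c = 1.875 − 1.25/2 = 1.25, R_n = min(1.2×1.25×0.25×70, 2.4×1.125×0.25×70) = 26.25 kips/bolt; interior L_c = 4.125 − 1.25 = 2.875, R_n = 47.25 kips/bolt. φR_n = 0.75 × (3×26.25 + 9×47.25) = 378.0 kips.
Tension yield (gross): A_g = 13.625×0.25 = 3.4063 in². φR_n = 0.90 × 50 × 3.4063 = 153.3 kips.
Governing: min(608.3, 378.0, 153.3) = 153.3 kips → gross-section yield.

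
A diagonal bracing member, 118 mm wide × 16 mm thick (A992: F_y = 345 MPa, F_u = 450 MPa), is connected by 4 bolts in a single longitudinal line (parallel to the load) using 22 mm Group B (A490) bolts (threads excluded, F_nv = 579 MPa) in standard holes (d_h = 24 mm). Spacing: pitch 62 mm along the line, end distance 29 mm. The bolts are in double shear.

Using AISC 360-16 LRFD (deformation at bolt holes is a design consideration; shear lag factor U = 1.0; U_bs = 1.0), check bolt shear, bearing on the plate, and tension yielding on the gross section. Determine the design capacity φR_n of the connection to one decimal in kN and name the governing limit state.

Bolt shear: A_b = π(22)²/4 = 380.13 mm². φR_n = 0.75 × 579 × 380.13 × 4 × 2 = 1320.6 kN.
Bearing (16 mm plate, F_u = 450 MPa): end bolts L_c = 29 − 24/2 = 17, R_n = min(1.2×17×16×450, 2.4×22×16×450) = 146.88 kN/bolt; interior L_c = 62 − 24 = 38, R_n = 328.32 kN/bolt. φR_n = 0.75 × (1×146.88 + 3×328.32) = 848.9 kN.
Tension yield (gross): A_g = 118×16 = 1888 mm². φR_n = 0.90 × 345 × 1888 = 586.2 kN.
Governing: min(1320.6, 848.9, 586.2) = 586.2 kN → gross-section yield.

586.2 kN (gross-section yield governs)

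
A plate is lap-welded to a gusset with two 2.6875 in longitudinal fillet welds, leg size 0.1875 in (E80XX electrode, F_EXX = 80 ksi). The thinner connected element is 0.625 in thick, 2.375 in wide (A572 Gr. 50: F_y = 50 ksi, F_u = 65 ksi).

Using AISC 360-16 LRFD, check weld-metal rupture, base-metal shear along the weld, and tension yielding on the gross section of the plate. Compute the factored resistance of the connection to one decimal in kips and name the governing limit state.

25.7 kips (weld metal governs)

Weld metal: throat = 0.707×0.1875 = 0.13256 in, L = 2×2.6875 = 5.375 in. φR_n = 0.75 × 0.6 × 80 × 0.13256 × 5.375 = 25.7 kips.
Base metal shear (0.625 in plate): yield φR_n = 1.0×0.6×50×0.625×5.375 = 100.8 kips; rupture φR_n = 0.75×0.6×65×0.625×5.375 = 98.3 kips; take 98.3 kips (rupture).
Tension yield (gross): A_g = 2.375×0.625 = 1.4844 in². φR_n = 0.90 × 50 × 1.4844 = 66.8 kips.
Governing: min(25.7, 98.3, 66.8) = 25.7 kips → weld metal.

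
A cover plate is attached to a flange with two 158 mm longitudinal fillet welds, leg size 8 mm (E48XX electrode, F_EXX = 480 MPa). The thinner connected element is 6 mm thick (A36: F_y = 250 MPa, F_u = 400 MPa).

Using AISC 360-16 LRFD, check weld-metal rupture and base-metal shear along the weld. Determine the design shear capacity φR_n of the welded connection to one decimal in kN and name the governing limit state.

284.4 kN (base-metal shear governs)

Weld metal: throat = 0.707×8 = 5.656 mm, L = 2×158 = 316 mm. φR_n = 0.75 × 0.6 × 480 × 5.656 × 316 = 386.1 kN.
Base metal shear (6 mm plate): yield φR_n = 1.0×0.6×250×6×316 = 284.4 kN; rupture φR_n = 0.75×0.6×400×6×316 = 341.3 kN; take 284.4 kN (yield).
Governing: min(386.1, 284.4) = 284.4 kN → base-metal shear.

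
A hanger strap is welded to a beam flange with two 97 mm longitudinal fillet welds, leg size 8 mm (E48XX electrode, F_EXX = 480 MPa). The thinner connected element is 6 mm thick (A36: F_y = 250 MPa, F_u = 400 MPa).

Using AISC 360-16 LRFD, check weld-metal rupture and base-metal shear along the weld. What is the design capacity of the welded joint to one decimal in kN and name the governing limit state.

174.6 kN (base-metal shear governs)

Weld metal: throat = 0.707×8 = 5.656 mm, L = 2×97 = 194 mm. φR_n = 0.75 × 0.6 × 480 × 5.656 × 194 = 237.0 kN.
Base metal shear (6 mm plate): yield φR_n = 1.0×0.6×250×6×194 = 174.6 kN; rupture φR_n = 0.75×0.6×400×6×194 = 209.5 kN; take 174.6 kN (yield).
Governing: min(237.0, 174.6) = 174.6 kN → base-metal shear.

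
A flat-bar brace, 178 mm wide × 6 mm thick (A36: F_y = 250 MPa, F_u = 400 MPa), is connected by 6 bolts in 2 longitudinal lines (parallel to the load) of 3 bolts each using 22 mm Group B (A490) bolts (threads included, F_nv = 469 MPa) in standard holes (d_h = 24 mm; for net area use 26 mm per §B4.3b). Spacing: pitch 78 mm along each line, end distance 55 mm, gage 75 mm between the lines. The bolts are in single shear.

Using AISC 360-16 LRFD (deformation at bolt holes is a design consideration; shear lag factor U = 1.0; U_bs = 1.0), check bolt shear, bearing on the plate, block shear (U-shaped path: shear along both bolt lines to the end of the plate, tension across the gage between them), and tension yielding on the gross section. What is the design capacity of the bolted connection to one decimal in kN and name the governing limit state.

Bolt shear: A_b = π(22)²/4 = 380.13 mm². φR_n = 0.75 × 469 × 380.13 × 6 × 1 = 802.3 kN.
Bearing (6 mm plate, F_u = 400 MPa): end bolts L_c = 55 − 24/2 = 43, R_n = min(1.2×43×6×400, 2.4×22×6×400) = 123.84 kN/bolt; interior L_c = 78 − 24 = 54, R_n = 126.72 kN/bolt. φR_n = 0.75 × (2×123.84 + 4×126.72) = 565.9 kN.
Block shear: shear path 2×[55+2×78] = 2×211 mm, A_gv = 2532, A_nv = 2×(211 − 2.5×26)×6 = 1752 mm²; tension across gage: (75 − 1×26)×6 = 294 mm². R_n = min(0.6×400×1752, 0.6×250×2532) + 1.0×400×294 = min(420.48, 379.8) + 117.6 = 497.4 kN. φR_n = 0.75 × 497.4 = 373.1 kN.
Tension yield (gross): A_g = 178×6 = 1068 mm². φR_n = 0.90 × 250 × 1068 = 240.3 kN.
Governing: min(802.3, 565.9, 373.1, 240.3) = 240.3 kN → gross-section yield.

240.3 kN (gross-section yield governs)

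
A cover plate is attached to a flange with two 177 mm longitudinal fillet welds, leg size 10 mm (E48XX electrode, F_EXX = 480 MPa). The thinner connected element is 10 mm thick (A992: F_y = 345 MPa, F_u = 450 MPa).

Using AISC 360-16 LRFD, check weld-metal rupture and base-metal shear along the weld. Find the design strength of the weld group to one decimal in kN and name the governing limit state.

540.6 kN (weld metal governs)

Weld metal: throat = 0.707×10 = 7.07 mm, L = 2×177 = 354 mm. φR_n = 0.75 × 0.6 × 480 × 7.07 × 354 = 540.6 kN.
Base metal shear (10 mm plate): yield φR_n = 1.0×0.6×345×10×354 = 732.8 kN; rupture φR_n = 0.75×0.6×450×10×354 = 716.9 kN; take 716.9 kN (rupture).
Governing: min(540.6, 716.9) = 540.6 kN → weld metal.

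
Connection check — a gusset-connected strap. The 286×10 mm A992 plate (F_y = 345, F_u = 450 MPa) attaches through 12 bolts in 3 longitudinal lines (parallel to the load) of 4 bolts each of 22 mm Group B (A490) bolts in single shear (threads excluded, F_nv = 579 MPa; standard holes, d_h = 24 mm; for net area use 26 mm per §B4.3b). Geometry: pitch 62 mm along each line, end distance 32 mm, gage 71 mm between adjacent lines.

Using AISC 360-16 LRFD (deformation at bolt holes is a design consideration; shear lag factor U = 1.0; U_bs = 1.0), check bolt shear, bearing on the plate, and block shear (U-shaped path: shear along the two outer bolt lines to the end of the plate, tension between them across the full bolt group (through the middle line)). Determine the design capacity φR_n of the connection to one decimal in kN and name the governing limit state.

818.1 kN (block shear governs)

Bolt shear: A_b = π(22)²/4 = 380.13 mm². φR_n = 0.75 × 579 × 380.13 × 12 × 1 = 1980.9 kN.
Bearing (10 mm plate, F_u = 450 MPa): end bolts L_c = 32 − 24/2 = 20, R_n = min(1.2×20×10×450, 2.4×22×10×450) = 108 kN/bolt; interior L_c = 62 − 24 = 38, R_n = 205.2 kN/bolt. φR_n = 0.75 × (3×108 + 9×205.2) = 1628.1 kN.
Block shear: shear path 2×[32+3×62] = 2×218 mm, A_gv = 4360, A_nv = 2×(218 − 3.5×26)×10 = 2540 mm²; tension across gage: (142 − 2×26)×10 = 900 mm². R_n = min(0.6×450×2540, 0.6×345×4360) + 1.0×450×900 = min(685.8, 902.52) + 405 = 1090.8 kN. φR_n = 0.75 × 1090.8 = 818.1 kN.
Governing: min(1980.9, 1628.1, 818.1) = 818.1 kN → block shear.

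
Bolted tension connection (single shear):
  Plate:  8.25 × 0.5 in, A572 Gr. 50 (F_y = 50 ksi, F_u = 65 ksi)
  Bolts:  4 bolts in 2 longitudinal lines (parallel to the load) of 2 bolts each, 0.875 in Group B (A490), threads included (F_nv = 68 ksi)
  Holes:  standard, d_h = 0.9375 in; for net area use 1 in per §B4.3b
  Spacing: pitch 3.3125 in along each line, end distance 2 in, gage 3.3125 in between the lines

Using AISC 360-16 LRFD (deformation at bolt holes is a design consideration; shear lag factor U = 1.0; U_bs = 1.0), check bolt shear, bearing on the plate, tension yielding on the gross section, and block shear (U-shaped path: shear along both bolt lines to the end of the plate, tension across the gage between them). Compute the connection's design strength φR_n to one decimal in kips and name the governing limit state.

Bolt shear: A_b = π(0.875)²/4 = 0.60132 in². φR_n = 0.75 × 68 × 0.60132 × 4 × 1 = 122.7 kips.
Bearing (0.5 in plate, F_u = 65 ksi): end bolts L_c = 2 − 0.9375/2 = 1.53125, R_n = min(1.2×1.53125×0.5×65, 2.4×0.875×0.5×65) = 59.719 kips/bolt; interior L_c = 3.3125 − 0.9375 = 2.375, R_n = 68.25 kips/bolt. φR_n = 0.75 × (2×59.719 + 2×68.25) = 192.0 kips.
Tension yield (gross): A_g = 8.25×0.5 = 4.125 in². φR_n = 0.90 × 50 × 4.125 = 185.6 kips.
Block shear: shear path 2×[2+1×3.3125] = 2×5.3125 in, A_gv = 5.3125, A_nv = 2×(5.3125 − 1.5×1)×0.5 = 3.8125 in²; tension across gage: (3.3125 − 1×1)×0.5 = 1.1563 in². R_n = min(0.6×65×3.8125, 0.6×50×5.3125) + 1.0×65×1.1563 = min(148.69, 159.38) + 75.16 = 223.85 kips. φR_n = 0.75 × 223.85 = 167.9 kips.
Governing: min(122.7, 192.0, 185.6, 167.9) = 122.7 kips → bolt shear.

122.7 kips (bolt shear governs)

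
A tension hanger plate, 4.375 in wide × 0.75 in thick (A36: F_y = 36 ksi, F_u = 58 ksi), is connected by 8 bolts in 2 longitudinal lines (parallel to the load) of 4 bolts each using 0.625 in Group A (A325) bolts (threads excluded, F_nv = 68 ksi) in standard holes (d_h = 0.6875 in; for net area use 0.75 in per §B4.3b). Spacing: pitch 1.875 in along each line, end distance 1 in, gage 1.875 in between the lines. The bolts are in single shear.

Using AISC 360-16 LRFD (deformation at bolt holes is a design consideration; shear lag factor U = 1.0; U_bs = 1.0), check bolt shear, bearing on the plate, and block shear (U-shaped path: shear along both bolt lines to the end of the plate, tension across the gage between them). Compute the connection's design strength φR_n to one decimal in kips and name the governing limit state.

Bolt shear: A_b = π(0.625)²/4 = 0.3068 in². φR_n = 0.75 × 68 × 0.3068 × 8 × 1 = 125.2 kips.
Bearing (0.75 in plate, F_u = 58 ksi): end bolts L_c = 1 − 0.6875/2 = 0.65625, R_n = min(1.2×0.65625×0.75×58, 2.4×0.625×0.75×58) = 34.256 kips/bolt; interior L_c = 1.875 − 0.6875 = 1.1875, R_n = 61.988 kips/bolt. φR_n = 0.75 × (2×34.256 + 6×61.988) = 330.3 kips.
Block shear: shear path 2×[1+3×1.875] = 2×6.625 in, A_gv = 9.9375, A_nv = 2×(6.625 − 3.5×0.75)×0.75 = 6 in²; tension across gage: (1.875 − 1×0.75)×0.75 = 0.84375 in². R_n = min(0.6×58×6, 0.6×36×9.9375) + 1.0×58×0.84375 = min(208.8, 214.65) + 48.938 = 257.74 kips. φR_n = 0.75 × 257.74 = 193.3 kips.
Governing: min(125.2, 330.3, 193.3) = 125.2 kips → bolt shear.

125.2 kips (bolt shear governs)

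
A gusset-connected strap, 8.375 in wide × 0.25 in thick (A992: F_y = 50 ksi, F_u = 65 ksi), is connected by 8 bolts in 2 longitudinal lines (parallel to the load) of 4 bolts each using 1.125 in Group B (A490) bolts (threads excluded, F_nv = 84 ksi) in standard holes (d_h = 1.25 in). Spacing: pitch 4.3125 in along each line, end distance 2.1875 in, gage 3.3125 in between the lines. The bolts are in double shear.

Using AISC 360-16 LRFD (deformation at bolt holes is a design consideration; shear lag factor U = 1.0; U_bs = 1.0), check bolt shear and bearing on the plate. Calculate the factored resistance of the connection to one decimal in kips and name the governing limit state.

243.1 kips (bearing governs)

Bolt shear: A_b = π(1.125)²/4 = 0.99402 in². φR_n = 0.75 × 84 × 0.99402 × 8 × 2 = 1002.0 kips.
Bearing (0.25 in plate, F_u = 65 ksi): end bolts L_c = 2.1875 − 1.25/2 = 1.5625, R_n = min(1.2×1.5625×0.25×65, 2.4×1.125×0.25×65) = 30.469 kips/bolt; interior L_c = 4.3125 − 1.25 = 3.0625, R_n = 43.875 kips/bolt. φR_n = 0.75 × (2×30.469 + 6×43.875) = 243.1 kips.
Governing: min(1002.0, 243.1) = 243.1 kips → bearing.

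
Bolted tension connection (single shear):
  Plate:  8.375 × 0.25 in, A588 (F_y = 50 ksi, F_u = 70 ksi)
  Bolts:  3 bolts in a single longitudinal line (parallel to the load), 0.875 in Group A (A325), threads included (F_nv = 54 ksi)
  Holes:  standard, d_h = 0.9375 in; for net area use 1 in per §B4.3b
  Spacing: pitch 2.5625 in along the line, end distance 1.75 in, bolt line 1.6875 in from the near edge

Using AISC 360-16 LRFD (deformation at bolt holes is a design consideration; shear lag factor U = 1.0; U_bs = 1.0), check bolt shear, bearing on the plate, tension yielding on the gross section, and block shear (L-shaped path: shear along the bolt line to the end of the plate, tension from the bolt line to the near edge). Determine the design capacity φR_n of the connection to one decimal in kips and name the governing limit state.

Bolt shear: A_b = π(0.875)²/4 = 0.60132 in². φR_n = 0.75 × 54 × 0.60132 × 3 × 1 = 73.1 kips.
Bearing (0.25 in plate, F_u = 70 ksi): end bolts L_c = 1.75 − 0.9375/2 = 1.28125, R_n = min(1.2×1.28125×0.25×70, 2.4×0.875×0.25×70) = 26.906 kips/bolt; interior L_c = 2.5625 − 0.9375 = 1.625, R_n = 34.125 kips/bolt. φR_n = 0.75 × (1×26.906 + 2×34.125) = 71.4 kips.
Tension yield (gross): A_g = 8.375×0.25 = 2.0938 in². φR_n = 0.90 × 50 × 2.0938 = 94.2 kips.
Block shear: shear path 1×[1.75+2×2.5625] = 1×6.875 in, A_gv = 1.7188, A_nv = 1×(6.875 − 2.5×1)×0.25 = 1.0938 in²; tension to near edge: (1.6875 − 0.5×1)×0.25 = 0.29688 in². R_n = min(0.6×70×1.0938, 0.6×50×1.7188) + 1.0×70×0.29688 = min(45.94, 51.564) + 20.782 = 66.722 kips. φR_n = 0.75 × 66.722 = 50.0 kips.
Governing: min(73.1, 71.4, 94.2, 50.0) = 50.0 kips → block shear.

50.0 kips (block shear governs)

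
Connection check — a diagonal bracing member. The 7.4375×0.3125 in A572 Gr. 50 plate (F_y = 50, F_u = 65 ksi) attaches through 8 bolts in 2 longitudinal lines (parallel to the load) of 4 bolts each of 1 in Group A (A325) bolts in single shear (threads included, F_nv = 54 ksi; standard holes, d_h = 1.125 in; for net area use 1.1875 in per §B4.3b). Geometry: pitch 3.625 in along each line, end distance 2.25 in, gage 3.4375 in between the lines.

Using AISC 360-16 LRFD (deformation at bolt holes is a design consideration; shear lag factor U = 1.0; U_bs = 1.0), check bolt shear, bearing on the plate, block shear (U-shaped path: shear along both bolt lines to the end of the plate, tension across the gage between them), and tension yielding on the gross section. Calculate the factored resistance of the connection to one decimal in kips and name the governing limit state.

Bolt shear: A_b = π(1)²/4 = 0.7854 in². φR_n = 0.75 × 54 × 0.7854 × 8 × 1 = 254.5 kips.
Bearing (0.3125 in plate, F_u = 65 ksi): end bolts L_c = 2.25 − 1.125/2 = 1.6875, R_n = min(1.2×1.6875×0.3125×65, 2.4×1×0.3125×65) = 41.133 kips/bolt; interior L_c = 3.625 − 1.125 = 2.5, R_n = 48.75 kips/bolt. φR_n = 0.75 × (2×41.133 + 6×48.75) = 281.1 kips.
Block shear: shear path 2×[2.25+3×3.625] = 2×13.125 in, A_gv = 8.2031, A_nv = 2×(13.125 − 3.5×1.1875)×0.3125 = 5.6055 in²; tension across gage: (3.4375 − 1×1.1875)×0.3125 = 0.70313 in². R_n = min(0.6×65×5.6055, 0.6×50×8.2031) + 1.0×65×0.70313 = min(218.61, 246.09) + 45.703 = 264.31 kips. φR_n = 0.75 × 264.31 = 198.2 kips.
Tension yield (gross): A_g = 7.4375×0.3125 = 2.3242 in². φR_n = 0.90 × 50 × 2.3242 = 104.6 kips.
Governing: min(254.5, 281.1, 198.2, 104.6) = 104.6 kips → gross-section yield.

104.6 kips (gross-section yield governs)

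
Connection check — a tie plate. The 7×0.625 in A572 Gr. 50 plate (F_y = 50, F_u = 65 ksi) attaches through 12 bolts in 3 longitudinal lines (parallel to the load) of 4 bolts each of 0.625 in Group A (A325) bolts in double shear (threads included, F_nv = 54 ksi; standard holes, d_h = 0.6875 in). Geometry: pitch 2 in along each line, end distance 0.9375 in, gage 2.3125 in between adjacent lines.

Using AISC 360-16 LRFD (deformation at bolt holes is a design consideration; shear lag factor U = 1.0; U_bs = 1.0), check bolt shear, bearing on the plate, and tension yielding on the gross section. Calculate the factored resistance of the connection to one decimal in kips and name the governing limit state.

196.9 kips (gross-section yield governs)

Bolt shear: A_b = π(0.625)²/4 = 0.3068 in². φR_n = 0.75 × 54 × 0.3068 × 12 × 2 = 298.2 kips.
Bearing (0.625 in plate, F_u = 65 ksi): end bolts L_c = 0.9375 − 0.6875/2 = 0.59375, R_n = min(1.2×0.59375×0.625×65, 2.4×0.625×0.625×65) = 28.945 kips/bolt; interior L_c = 2 − 0.6875 = 1.3125, R_n = 60.938 kips/bolt. φR_n = 0.75 × (3×28.945 + 9×60.938) = 476.5 kips.
Tension yield (gross): A_g = 7×0.625 = 4.375 in². φR_n = 0.90 × 50 × 4.375 = 196.9 kips.
Governing: min(298.2, 476.5, 196.9) = 196.9 kips → gross-section yield.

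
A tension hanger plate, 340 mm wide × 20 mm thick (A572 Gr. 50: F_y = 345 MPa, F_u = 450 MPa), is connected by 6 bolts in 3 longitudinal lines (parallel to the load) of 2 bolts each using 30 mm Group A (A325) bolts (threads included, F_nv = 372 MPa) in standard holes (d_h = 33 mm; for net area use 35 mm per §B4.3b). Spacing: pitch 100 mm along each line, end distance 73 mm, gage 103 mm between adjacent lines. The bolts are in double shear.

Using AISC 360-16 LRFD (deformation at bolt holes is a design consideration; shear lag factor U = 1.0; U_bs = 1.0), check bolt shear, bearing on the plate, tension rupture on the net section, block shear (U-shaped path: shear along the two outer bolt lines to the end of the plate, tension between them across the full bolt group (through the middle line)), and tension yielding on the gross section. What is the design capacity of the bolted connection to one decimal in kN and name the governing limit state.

Bolt shear: A_b = π(30)²/4 = 706.86 mm². φR_n = 0.75 × 372 × 706.86 × 6 × 2 = 2366.6 kN.
Bearing (20 mm plate, F_u = 450 MPa): end bolts L_c = 73 − 33/2 = 56.5, R_n = min(1.2×56.5×20×450, 2.4×30×20×450) = 610.2 kN/bolt; interior L_c = 100 − 33 = 67, R_n = 648 kN/bolt. φR_n = 0.75 × (3×610.2 + 3×648) = 2831.0 kN.
Tension rupture (net): A_n = (340 − 3×35)×20 = 4700 mm² (U = 1.0, A_e = A_n). φR_n = 0.75 × 450 × 4700 = 1586.3 kN.
Block shear: shear path 2×[73+1×100] = 2×173 mm, A_gv = 6920, A_nv = 2×(173 − 1.5×35)×20 = 4820 mm²; tension across gage: (206 − 2×35)×20 = 2720 mm². R_n = min(0.6×450×4820, 0.6×345×6920) + 1.0×450×2720 = min(1301.4, 1432.4) + 1224 = 2525.4 kN. φR_n = 0.75 × 2525.4 = 1894.1 kN.
Tension yield (gross): A_g = 340×20 = 6800 mm². φR_n = 0.90 × 345 × 6800 = 2111.4 kN.
Governing: min(2366.6, 2831.0, 1586.3, 1894.1, 2111.4) = 1586.3 kN → net-section rupture.

1586.3 kN (net-section rupture governs)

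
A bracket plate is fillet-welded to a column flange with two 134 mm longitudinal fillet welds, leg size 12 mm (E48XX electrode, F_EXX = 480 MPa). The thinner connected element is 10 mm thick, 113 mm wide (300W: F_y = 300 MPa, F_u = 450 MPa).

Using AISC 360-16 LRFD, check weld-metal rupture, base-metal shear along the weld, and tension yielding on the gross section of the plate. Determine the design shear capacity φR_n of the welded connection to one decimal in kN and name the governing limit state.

305.1 kN (gross-section yield governs)

Weld metal: throat = 0.707×12 = 8.484 mm, L = 2×134 = 268 mm. φR_n = 0.75 × 0.6 × 480 × 8.484 × 268 = 491.1 kN.
Base metal shear (10 mm plate): yield φR_n = 1.0×0.6×300×10×268 = 482.4 kN; rupture φR_n = 0.75×0.6×450×10×268 = 542.7 kN; take 482.4 kN (yield).
Tension yield (gross): A_g = 113×10 = 1130 mm². φR_n = 0.90 × 300 × 1130 = 305.1 kN.
Governing: min(491.1, 482.4, 305.1) = 305.1 kN → gross-section yield.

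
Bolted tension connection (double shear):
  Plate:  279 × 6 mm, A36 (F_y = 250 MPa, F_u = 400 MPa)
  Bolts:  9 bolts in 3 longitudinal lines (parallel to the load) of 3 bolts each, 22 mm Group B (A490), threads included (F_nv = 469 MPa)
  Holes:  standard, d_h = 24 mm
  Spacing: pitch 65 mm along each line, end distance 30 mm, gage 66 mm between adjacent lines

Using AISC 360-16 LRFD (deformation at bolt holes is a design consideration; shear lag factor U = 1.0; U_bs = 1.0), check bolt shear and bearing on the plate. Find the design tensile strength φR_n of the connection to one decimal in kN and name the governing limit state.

Bolt shear: A_b = π(22)²/4 = 380.13 mm². φR_n = 0.75 × 469 × 380.13 × 9 × 2 = 2406.8 kN.
Bearing (6 mm plate, F_u = 400 MPa): end bolts L_c = 30 − 24/2 = 18, R_n = min(1.2×18×6×400, 2.4×22×6×400) = 51.84 kN/bolt; interior L_c = 65 − 24 = 41, R_n = 118.08 kN/bolt. φR_n = 0.75 × (3×51.84 + 6×118.08) = 648.0 kN.
Governing: min(2406.8, 648.0) = 648.0 kN → bearing.

648.0 kN (bearing governs)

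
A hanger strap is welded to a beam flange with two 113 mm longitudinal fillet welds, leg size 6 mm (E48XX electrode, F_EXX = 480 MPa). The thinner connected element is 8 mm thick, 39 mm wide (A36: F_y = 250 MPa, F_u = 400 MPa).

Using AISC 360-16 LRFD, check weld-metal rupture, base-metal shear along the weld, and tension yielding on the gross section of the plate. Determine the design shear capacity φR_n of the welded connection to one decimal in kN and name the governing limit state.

Weld metal: throat = 0.707×6 = 4.242 mm, L = 2×113 = 226 mm. φR_n = 0.75 × 0.6 × 480 × 4.242 × 226 = 207.1 kN.
Base metal shear (8 mm plate): yield φR_n = 1.0×0.6×250×8×226 = 271.2 kN; rupture φR_n = 0.75×0.6×400×8×226 = 325.4 kN; take 271.2 kN (yield).
Tension yield (gross): A_g = 39×8 = 312 mm². φR_n = 0.90 × 250 × 312 = 70.2 kN.
Governing: min(207.1, 271.2, 70.2) = 70.2 kN → gross-section yield.

70.2 kN (gross-section yield governs)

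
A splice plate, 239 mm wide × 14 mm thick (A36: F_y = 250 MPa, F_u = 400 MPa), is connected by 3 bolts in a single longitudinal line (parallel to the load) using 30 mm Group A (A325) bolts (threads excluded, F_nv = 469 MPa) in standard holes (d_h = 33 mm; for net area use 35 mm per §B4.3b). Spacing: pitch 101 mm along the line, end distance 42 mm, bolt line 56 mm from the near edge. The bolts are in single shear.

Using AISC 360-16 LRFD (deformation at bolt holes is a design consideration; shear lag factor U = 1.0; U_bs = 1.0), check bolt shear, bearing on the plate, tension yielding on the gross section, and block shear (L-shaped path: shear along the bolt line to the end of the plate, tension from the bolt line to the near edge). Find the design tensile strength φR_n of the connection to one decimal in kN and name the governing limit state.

Bolt shear: A_b = π(30)²/4 = 706.86 mm². φR_n = 0.75 × 469 × 706.86 × 3 × 1 = 745.9 kN.
Bearing (14 mm plate, F_u = 400 MPa): end bolts L_c = 42 − 33/2 = 25.5, R_n = min(1.2×25.5×14×400, 2.4×30×14×400) = 171.36 kN/bolt; interior L_c = 101 − 33 = 68, R_n = 403.2 kN/bolt. φR_n = 0.75 × (1×171.36 + 2×403.2) = 733.3 kN.
Tension yield (gross): A_g = 239×14 = 3346 mm². φR_n = 0.90 × 250 × 3346 = 752.9 kN.
Block shear: shear path 1×[42+2×101] = 1×244 mm, A_gv = 3416, A_nv = 1×(244 − 2.5×35)×14 = 2191 mm²; tension to near edge: (56 − 0.5×35)×14 = 539 mm². R_n = min(0.6×400×2191, 0.6×250×3416) + 1.0×400×539 = min(525.84, 512.4) + 215.6 = 728 kN. φR_n = 0.75 × 728 = 546.0 kN.
Governing: min(745.9, 733.3, 752.9, 546.0) = 546.0 kN → block shear.

546.0 kN (block shear governs)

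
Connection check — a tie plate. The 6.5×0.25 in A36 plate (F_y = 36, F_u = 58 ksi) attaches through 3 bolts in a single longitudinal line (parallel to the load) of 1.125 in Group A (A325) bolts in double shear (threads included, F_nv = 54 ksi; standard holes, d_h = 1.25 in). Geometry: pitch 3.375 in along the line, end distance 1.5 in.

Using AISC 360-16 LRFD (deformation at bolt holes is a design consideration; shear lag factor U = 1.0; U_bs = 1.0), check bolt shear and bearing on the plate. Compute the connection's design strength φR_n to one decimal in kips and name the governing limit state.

Bolt shear: A_b = π(1.125)²/4 = 0.99402 in². φR_n = 0.75 × 54 × 0.99402 × 3 × 2 = 241.5 kips.
Bearing (0.25 in plate, F_u = 58 ksi): end bolts L_c = 1.5 − 1.25/2 = 0.875, R_n = min(1.2×0.875×0.25×58, 2.4×1.125×0.25×58) = 15.225 kips/bolt; interior L_c = 3.375 − 1.25 = 2.125, R_n = 36.975 kips/bolt. φR_n = 0.75 × (1×15.225 + 2×36.975) = 66.9 kips.
Governing: min(241.5, 66.9) = 66.9 kips → bearing.

66.9 kips (bearing governs)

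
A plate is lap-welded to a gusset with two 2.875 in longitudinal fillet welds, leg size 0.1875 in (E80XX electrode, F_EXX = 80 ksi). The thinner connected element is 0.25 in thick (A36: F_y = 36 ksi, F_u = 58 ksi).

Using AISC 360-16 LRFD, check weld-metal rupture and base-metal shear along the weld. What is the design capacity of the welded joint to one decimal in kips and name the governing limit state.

Weld metal: throat = 0.707×0.1875 = 0.13256 in, L = 2×2.875 = 5.75 in. φR_n = 0.75 × 0.6 × 80 × 0.13256 × 5.75 = 27.4 kips.
Base metal shear (0.25 in plate): yield φR_n = 1.0×0.6×36×0.25×5.75 = 31.1 kips; rupture φR_n = 0.75×0.6×58×0.25×5.75 = 37.5 kips; take 31.1 kips (yield).
Governing: min(27.4, 31.1) = 27.4 kips → weld metal.

27.4 kips (weld metal governs)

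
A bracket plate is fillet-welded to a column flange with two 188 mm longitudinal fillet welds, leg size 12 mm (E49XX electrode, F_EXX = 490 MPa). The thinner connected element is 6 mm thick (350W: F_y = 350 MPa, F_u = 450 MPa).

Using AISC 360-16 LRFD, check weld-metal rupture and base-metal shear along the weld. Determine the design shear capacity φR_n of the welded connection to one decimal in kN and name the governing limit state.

Weld metal: throat = 0.707×12 = 8.484 mm, L = 2×188 = 376 mm. φR_n = 0.75 × 0.6 × 490 × 8.484 × 376 = 703.4 kN.
Base metal shear (6 mm plate): yield φR_n = 1.0×0.6×350×6×376 = 473.8 kN; rupture φR_n = 0.75×0.6×450×6×376 = 456.8 kN; take 456.8 kN (rupture).
Governing: min(703.4, 456.8) = 456.8 kN → base-metal shear.

456.8 kN (base-metal shear governs)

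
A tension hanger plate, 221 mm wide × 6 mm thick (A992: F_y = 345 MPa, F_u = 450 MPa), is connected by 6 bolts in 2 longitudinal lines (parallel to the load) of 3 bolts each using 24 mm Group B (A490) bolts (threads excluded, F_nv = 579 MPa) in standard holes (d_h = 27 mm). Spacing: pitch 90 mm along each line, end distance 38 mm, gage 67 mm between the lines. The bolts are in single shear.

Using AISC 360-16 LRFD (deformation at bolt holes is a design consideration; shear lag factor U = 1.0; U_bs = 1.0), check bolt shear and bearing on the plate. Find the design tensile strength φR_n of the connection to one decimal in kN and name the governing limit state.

Bolt shear: A_b = π(24)²/4 = 452.39 mm². φR_n = 0.75 × 579 × 452.39 × 6 × 1 = 1178.7 kN.
Bearing (6 mm plate, F_u = 450 MPa): end bolts L_c = 38 − 27/2 = 24.5, R_n = min(1.2×24.5×6×450, 2.4×24×6×450) = 79.38 kN/bolt; interior L_c = 90 − 27 = 63, R_n = 155.52 kN/bolt. φR_n = 0.75 × (2×79.38 + 4×155.52) = 585.6 kN.
Governing: min(1178.7, 585.6) = 585.6 kN → bearing.

585.6 kN (bearing governs)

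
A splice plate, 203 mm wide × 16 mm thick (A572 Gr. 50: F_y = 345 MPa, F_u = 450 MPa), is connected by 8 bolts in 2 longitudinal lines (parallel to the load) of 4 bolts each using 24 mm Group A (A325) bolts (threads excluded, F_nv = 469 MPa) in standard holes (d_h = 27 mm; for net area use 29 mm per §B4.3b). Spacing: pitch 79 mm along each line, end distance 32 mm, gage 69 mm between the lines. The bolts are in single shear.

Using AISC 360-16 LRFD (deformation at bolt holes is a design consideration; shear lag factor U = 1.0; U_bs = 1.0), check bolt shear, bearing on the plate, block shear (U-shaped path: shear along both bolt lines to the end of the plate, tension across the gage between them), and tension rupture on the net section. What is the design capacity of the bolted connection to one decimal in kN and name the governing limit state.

Bolt shear: A_b = π(24)²/4 = 452.39 mm². φR_n = 0.75 × 469 × 452.39 × 8 × 1 = 1273.0 kN.
Bearing (16 mm plate, F_u = 450 MPa): end bolts L_c = 32 − 27/2 = 18.5, R_n = min(1.2×18.5×16×450, 2.4×24×16×450) = 159.84 kN/bolt; interior L_c = 79 − 27 = 52, R_n = 414.72 kN/bolt. φR_n = 0.75 × (2×159.84 + 6×414.72) = 2106.0 kN.
Block shear: shear path 2×[32+3×79] = 2×269 mm, A_gv = 8608, A_nv = 2×(269 − 3.5×29)×16 = 5360 mm²; tension across gage: (69 − 1×29)×16 = 640 mm². R_n = min(0.6×450×5360, 0.6×345×8608) + 1.0×450×640 = min(1447.2, 1781.9) + 288 = 1735.2 kN. φR_n = 0.75 × 1735.2 = 1301.4 kN.
Tension rupture (net): A_n = (203 − 2×29)×16 = 2320 mm² (U = 1.0, A_e = A_n). φR_n = 0.75 × 450 × 2320 = 783.0 kN.
Governing: min(1273.0, 2106.0, 1301.4, 783.0) = 783.0 kN → net-section rupture.

783.0 kN (net-section rupture governs)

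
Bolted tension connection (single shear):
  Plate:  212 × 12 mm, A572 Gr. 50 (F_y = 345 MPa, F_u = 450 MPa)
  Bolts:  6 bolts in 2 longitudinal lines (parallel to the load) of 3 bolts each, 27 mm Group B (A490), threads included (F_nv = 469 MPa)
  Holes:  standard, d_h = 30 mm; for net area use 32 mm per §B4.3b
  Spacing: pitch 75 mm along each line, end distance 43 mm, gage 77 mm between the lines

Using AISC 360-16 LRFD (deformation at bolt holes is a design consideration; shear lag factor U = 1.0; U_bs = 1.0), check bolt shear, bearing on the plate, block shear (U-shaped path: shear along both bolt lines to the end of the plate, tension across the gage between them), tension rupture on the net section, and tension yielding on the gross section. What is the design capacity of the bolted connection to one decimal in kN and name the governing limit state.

599.4 kN (net-section rupture governs)

Bolt shear: A_b = π(27)²/4 = 572.56 mm². φR_n = 0.75 × 469 × 572.56 × 6 × 1 = 1208.4 kN.
Bearing (12 mm plate, F_u = 450 MPa): end bolts L_c = 43 − 30/2 = 28, R_n = min(1.2×28×12×450, 2.4×27×12×450) = 181.44 kN/bolt; interior L_c = 75 − 30 = 45, R_n = 291.6 kN/bolt. φR_n = 0.75 × (2×181.44 + 4×291.6) = 1147.0 kN.
Block shear: shear path 2×[43+2×75] = 2×193 mm, A_gv = 4632, A_nv = 2×(193 − 2.5×32)×12 = 2712 mm²; tension across gage: (77 − 1×32)×12 = 540 mm². R_n = min(0.6×450×2712, 0.6×345×4632) + 1.0×450×540 = min(732.24, 958.82) + 243 = 975.24 kN. φR_n = 0.75 × 975.24 = 731.4 kN.
Tension rupture (net): A_n = (212 − 2×32)×12 = 1776 mm² (U = 1.0, A_e = A_n). φR_n = 0.75 × 450 × 1776 = 599.4 kN.
Tension yield (gross): A_g = 212×12 = 2544 mm². φR_n = 0.90 × 345 × 2544 = 789.9 kN.
Governing: min(1208.4, 1147.0, 731.4, 599.4, 789.9) = 599.4 kN → net-section rupture.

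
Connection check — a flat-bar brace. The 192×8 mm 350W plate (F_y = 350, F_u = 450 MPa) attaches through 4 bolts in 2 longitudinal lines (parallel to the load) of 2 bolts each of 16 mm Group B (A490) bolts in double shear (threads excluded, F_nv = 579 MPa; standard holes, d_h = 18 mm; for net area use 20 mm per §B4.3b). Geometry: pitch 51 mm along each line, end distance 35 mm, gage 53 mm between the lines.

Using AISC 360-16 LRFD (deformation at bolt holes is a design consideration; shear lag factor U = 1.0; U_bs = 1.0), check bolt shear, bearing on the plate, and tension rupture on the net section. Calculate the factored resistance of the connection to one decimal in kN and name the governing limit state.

Bolt shear: A_b = π(16)²/4 = 201.06 mm². φR_n = 0.75 × 579 × 201.06 × 4 × 2 = 698.5 kN.
Bearing (8 mm plate, F_u = 450 MPa): end bolts L_c = 35 − 18/2 = 26, R_n = min(1.2×26×8×450, 2.4×16×8×450) = 112.32 kN/bolt; interior L_c = 51 − 18 = 33, R_n = 138.24 kN/bolt. φR_n = 0.75 × (2×112.32 + 2×138.24) = 375.8 kN.
Tension rupture (net): A_n = (192 − 2×20)×8 = 1216 mm² (U = 1.0, A_e = A_n). φR_n = 0.75 × 450 × 1216 = 410.4 kN.
Governing: min(698.5, 375.8, 410.4) = 375.8 kN → bearing.

375.8 kN (bearing governs)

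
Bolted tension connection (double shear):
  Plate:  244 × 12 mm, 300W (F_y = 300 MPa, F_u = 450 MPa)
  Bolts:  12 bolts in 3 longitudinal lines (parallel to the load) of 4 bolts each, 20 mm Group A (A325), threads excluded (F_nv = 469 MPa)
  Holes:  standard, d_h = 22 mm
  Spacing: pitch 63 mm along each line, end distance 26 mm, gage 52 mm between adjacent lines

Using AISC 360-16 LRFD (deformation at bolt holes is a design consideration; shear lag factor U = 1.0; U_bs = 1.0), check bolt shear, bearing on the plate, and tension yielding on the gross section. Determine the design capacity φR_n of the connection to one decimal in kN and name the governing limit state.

Bolt shear: A_b = π(20)²/4 = 314.16 mm². φR_n = 0.75 × 469 × 314.16 × 12 × 2 = 2652.1 kN.
Bearing (12 mm plate, F_u = 450 MPa): end bolts L_c = 26 − 22/2 = 15, R_n = min(1.2×15×12×450, 2.4×20×12×450) = 97.2 kN/bolt; interior L_c = 63 − 22 = 41, R_n = 259.2 kN/bolt. φR_n = 0.75 × (3×97.2 + 9×259.2) = 1968.3 kN.
Tension yield (gross): A_g = 244×12 = 2928 mm². φR_n = 0.90 × 300 × 2928 = 790.6 kN.
Governing: min(2652.1, 1968.3, 790.6) = 790.6 kN → gross-section yield.

790.6 kN (gross-section yield governs)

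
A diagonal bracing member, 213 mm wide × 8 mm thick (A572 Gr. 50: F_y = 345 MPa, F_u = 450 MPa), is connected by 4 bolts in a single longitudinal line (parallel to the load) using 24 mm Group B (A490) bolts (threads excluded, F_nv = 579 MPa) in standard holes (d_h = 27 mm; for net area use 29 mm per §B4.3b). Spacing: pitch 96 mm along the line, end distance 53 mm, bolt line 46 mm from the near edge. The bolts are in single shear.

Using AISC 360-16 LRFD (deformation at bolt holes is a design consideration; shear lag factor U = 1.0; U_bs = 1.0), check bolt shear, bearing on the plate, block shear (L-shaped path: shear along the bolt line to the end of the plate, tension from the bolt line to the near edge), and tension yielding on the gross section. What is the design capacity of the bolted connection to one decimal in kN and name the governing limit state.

473.0 kN (block shear governs)

Bolt shear: A_b = π(24)²/4 = 452.39 mm². φR_n = 0.75 × 579 × 452.39 × 4 × 1 = 785.8 kN.
Bearing (8 mm plate, F_u = 450 MPa): end bolts L_c = 53 − 27/2 = 39.5, R_n = min(1.2×39.5×8×450, 2.4×24×8×450) = 170.64 kN/bolt; interior L_c = 96 − 27 = 69, R_n = 207.36 kN/bolt. φR_n = 0.75 × (1×170.64 + 3×207.36) = 594.5 kN.
Block shear: shear path 1×[53+3×96] = 1×341 mm, A_gv = 2728, A_nv = 1×(341 − 3.5×29)×8 = 1916 mm²; tension to near edge: (46 − 0.5×29)×8 = 252 mm². R_n = min(0.6×450×1916, 0.6×345×2728) + 1.0×450×252 = min(517.32, 564.7) + 113.4 = 630.72 kN. φR_n = 0.75 × 630.72 = 473.0 kN.
Tension yield (gross): A_g = 213×8 = 1704 mm². φR_n = 0.90 × 345 × 1704 = 529.1 kN.
Governing: min(785.8, 594.5, 473.0, 529.1) = 473.0 kN → block shear.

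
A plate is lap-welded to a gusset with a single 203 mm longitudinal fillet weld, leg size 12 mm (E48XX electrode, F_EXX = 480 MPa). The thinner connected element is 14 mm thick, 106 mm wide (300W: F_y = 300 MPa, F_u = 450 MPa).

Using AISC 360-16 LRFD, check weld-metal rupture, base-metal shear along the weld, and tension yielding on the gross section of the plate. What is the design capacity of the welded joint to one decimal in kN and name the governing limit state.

372.0 kN (weld metal governs)

Weld metal: throat = 0.707×12 = 8.484 mm, L = 203 mm. φR_n = 0.75 × 0.6 × 480 × 8.484 × 203 = 372.0 kN.
Base metal shear (14 mm plate): yield φR_n = 1.0×0.6×300×14×203 = 511.6 kN; rupture φR_n = 0.75×0.6×450×14×203 = 575.5 kN; take 511.6 kN (yield).
Tension yield (gross): A_g = 106×14 = 1484 mm². φR_n = 0.90 × 300 × 1484 = 400.7 kN.
Governing: min(372.0, 511.6, 400.7) = 372.0 kN → weld metal.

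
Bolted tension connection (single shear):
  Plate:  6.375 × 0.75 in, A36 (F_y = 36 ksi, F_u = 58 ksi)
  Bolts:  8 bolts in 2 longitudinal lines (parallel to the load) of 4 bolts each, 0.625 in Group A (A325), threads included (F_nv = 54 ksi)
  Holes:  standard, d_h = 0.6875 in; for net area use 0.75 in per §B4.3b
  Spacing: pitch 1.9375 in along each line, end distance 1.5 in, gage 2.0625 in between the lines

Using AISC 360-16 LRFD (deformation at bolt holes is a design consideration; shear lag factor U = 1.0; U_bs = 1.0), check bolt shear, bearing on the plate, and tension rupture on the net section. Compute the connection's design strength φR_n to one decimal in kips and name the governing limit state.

99.4 kips (bolt shear governs)

Bolt shear: A_b = π(0.625)²/4 = 0.3068 in². φR_n = 0.75 × 54 × 0.3068 × 8 × 1 = 99.4 kips.
Bearing (0.75 in plate, F_u = 58 ksi): end bolts L_c = 1.5 − 0.6875/2 = 1.15625, R_n = min(1.2×1.15625×0.75×58, 2.4×0.625×0.75×58) = 60.356 kips/bolt; interior L_c = 1.9375 − 0.6875 = 1.25, R_n = 65.25 kips/bolt. φR_n = 0.75 × (2×60.356 + 6×65.25) = 384.2 kips.
Tension rupture (net): A_n = (6.375 − 2×0.75)×0.75 = 3.6563 in² (U = 1.0, A_e = A_n). φR_n = 0.75 × 58 × 3.6563 = 159.0 kips.
Governing: min(99.4, 384.2, 159.0) = 99.4 kips → bolt shear.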